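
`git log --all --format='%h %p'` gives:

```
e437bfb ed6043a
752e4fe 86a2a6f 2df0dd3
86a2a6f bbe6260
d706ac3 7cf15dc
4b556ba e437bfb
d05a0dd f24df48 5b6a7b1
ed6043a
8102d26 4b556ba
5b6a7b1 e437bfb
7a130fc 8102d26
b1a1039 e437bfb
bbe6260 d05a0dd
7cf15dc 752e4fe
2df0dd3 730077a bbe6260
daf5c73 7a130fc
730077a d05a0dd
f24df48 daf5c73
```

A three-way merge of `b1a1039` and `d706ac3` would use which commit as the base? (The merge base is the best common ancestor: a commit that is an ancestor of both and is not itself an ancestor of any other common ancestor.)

e437bfb

Ancestors of b1a1039: {b1a1039, e437bfb, ed6043a}.
Ancestors of d706ac3: {2df0dd3, 4b556ba, 5b6a7b1, 730077a, 752e4fe, 7a130fc, 7cf15dc, 8102d26, 86a2a6f, bbe6260, d05a0dd, d706ac3, daf5c73, e437bfb, ed6043a, f24df48}.
Common ancestors: {e437bfb, ed6043a}.
Among these, e437bfb is not an ancestor of any other common ancestor — it is the merge base.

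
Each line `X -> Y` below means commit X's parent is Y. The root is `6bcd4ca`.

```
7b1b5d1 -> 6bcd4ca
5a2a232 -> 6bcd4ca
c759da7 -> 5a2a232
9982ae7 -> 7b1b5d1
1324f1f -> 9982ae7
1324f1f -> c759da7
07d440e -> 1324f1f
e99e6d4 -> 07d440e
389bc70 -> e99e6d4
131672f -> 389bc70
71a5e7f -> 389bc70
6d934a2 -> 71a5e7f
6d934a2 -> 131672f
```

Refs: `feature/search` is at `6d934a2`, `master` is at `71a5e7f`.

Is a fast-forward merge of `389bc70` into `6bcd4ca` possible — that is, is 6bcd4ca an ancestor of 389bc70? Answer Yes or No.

Yes

A fast-forward from 6bcd4ca to 389bc70 is possible iff 6bcd4ca is an ancestor of 389bc70.
Ancestors of 389bc70: {07d440e, 1324f1f, 389bc70, 5a2a232, 6bcd4ca, 7b1b5d1, 9982ae7, c759da7, e99e6d4}.
6bcd4ca is among them, so fast-forward is possible.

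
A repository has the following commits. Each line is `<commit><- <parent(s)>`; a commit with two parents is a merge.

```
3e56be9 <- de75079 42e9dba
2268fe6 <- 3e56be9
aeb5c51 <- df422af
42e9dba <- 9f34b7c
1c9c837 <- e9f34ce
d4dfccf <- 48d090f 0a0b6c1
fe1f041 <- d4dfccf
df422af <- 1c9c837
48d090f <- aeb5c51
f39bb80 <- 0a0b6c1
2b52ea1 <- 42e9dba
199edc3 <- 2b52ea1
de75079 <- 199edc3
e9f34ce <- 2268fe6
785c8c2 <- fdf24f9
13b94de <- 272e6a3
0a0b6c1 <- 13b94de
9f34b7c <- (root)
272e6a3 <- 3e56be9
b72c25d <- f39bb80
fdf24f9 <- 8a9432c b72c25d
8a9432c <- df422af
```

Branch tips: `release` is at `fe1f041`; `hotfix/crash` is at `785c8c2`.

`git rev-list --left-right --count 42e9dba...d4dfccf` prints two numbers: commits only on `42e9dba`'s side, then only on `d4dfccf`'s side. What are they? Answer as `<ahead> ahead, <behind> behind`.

Reachable from 42e9dba: {42e9dba, 9f34b7c}.
Reachable from d4dfccf: {0a0b6c1, 13b94de, 199edc3, 1c9c837, 2268fe6, 272e6a3, 2b52ea1, 3e56be9, 42e9dba, 48d090f, 9f34b7c, aeb5c51, d4dfccf, de75079, df422af, e9f34ce}.
Only in 42e9dba's history (ahead): {} — 0.
Only in d4dfccf's history (behind): {0a0b6c1, 13b94de, 199edc3, 1c9c837, 2268fe6, 272e6a3, 2b52ea1, 3e56be9, 48d090f, aeb5c51, d4dfccf, de75079, df422af, e9f34ce} — 14.

0 ahead, 14 behind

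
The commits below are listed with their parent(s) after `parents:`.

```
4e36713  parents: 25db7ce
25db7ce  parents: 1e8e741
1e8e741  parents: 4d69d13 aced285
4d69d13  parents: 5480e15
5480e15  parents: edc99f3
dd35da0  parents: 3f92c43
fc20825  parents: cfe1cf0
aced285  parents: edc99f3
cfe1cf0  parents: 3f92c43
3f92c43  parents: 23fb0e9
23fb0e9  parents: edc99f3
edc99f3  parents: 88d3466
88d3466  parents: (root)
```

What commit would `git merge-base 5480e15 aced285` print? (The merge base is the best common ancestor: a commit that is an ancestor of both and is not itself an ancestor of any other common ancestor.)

edc99f3

Ancestors of 5480e15: {5480e15, 88d3466, edc99f3}.
Ancestors of aced285: {88d3466, aced285, edc99f3}.
Common ancestors: {88d3466, edc99f3}.
Among these, edc99f3 is not an ancestor of any other common ancestor — it is the merge base.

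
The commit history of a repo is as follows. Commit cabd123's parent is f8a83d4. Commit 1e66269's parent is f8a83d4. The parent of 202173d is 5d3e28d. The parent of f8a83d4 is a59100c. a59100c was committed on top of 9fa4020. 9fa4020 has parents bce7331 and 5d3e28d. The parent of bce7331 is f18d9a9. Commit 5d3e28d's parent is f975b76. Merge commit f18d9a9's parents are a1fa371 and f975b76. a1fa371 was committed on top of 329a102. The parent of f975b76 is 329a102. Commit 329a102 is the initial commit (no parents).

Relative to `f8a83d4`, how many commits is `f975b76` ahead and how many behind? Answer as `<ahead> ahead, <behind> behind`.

0 ahead, 7 behind

Reachable from f975b76: {329a102, f975b76}.
Reachable from f8a83d4: {329a102, 5d3e28d, 9fa4020, a1fa371, a59100c, bce7331, f18d9a9, f8a83d4, f975b76}.
Only in f975b76's history (ahead): {} — 0.
Only in f8a83d4's history (behind): {5d3e28d, 9fa4020, a1fa371, a59100c, bce7331, f18d9a9, f8a83d4} — 7.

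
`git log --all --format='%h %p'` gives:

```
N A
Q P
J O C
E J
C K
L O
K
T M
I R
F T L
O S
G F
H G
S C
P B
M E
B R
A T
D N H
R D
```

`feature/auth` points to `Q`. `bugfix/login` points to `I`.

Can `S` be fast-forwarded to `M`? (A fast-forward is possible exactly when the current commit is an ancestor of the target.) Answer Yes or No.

Yes

A fast-forward from S to M is possible iff S is an ancestor of M.
Ancestors of M: {C, E, J, K, M, O, S}.
S is among them, so fast-forward is possible.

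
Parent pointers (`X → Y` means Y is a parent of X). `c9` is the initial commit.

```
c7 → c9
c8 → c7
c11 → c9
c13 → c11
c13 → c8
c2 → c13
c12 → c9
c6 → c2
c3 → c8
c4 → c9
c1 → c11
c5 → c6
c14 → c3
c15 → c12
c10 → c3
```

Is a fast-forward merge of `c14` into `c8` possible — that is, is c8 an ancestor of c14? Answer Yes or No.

Yes

A fast-forward from c8 to c14 is possible iff c8 is an ancestor of c14.
Ancestors of c14: {c14, c3, c7, c8, c9}.
c8 is among them, so fast-forward is possible.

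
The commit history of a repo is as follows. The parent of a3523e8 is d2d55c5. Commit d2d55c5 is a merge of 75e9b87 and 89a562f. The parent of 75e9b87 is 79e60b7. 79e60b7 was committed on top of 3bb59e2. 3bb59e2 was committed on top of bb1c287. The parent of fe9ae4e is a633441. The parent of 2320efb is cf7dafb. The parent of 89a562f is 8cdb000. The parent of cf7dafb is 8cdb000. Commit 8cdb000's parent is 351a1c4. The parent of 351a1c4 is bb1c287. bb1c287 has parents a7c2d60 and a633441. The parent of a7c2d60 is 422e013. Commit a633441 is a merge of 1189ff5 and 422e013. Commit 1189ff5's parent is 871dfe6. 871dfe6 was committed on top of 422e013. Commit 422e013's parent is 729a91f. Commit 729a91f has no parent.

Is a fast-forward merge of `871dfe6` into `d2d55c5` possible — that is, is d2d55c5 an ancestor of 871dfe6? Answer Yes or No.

No

A fast-forward from d2d55c5 to 871dfe6 is possible iff d2d55c5 is an ancestor of 871dfe6.
Ancestors of 871dfe6: {422e013, 729a91f, 871dfe6}.
d2d55c5 is not among them, so fast-forward is not possible.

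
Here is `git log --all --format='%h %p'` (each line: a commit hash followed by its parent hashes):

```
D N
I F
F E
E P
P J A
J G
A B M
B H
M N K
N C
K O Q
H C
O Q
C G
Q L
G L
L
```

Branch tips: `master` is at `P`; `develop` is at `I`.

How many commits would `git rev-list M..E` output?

Reachable from E: {A, B, C, E, G, H, J, K, L, M, N, O, P, Q}.
Reachable from M: {C, G, K, L, M, N, O, Q}.
In E's history but not M's: {A, B, E, H, J, P} — 6 commits.

6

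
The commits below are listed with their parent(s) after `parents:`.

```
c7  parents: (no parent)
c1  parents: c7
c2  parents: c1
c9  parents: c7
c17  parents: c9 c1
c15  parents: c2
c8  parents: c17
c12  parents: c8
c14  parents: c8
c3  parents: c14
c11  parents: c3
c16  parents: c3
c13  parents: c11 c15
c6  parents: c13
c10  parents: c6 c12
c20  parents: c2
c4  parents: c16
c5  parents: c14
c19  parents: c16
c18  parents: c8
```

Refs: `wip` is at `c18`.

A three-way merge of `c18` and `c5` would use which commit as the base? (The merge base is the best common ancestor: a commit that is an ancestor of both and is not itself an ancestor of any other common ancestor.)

Ancestors of c18: {c1, c17, c18, c7, c8, c9}.
Ancestors of c5: {c1, c14, c17, c5, c7, c8, c9}.
Common ancestors: {c1, c17, c7, c8, c9}.
Among these, c8 is not an ancestor of any other common ancestor — it is the merge base.

c8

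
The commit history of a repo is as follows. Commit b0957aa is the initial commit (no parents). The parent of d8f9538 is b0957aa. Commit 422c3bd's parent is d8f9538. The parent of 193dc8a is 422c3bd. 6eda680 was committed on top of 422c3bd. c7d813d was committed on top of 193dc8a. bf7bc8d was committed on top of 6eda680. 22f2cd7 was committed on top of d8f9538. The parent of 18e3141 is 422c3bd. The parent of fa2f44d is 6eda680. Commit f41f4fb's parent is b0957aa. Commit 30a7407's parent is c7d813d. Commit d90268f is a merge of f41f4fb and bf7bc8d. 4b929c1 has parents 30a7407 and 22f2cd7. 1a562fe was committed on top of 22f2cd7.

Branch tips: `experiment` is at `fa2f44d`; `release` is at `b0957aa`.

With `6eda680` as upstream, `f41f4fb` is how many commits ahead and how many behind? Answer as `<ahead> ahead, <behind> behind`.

Reachable from f41f4fb: {b0957aa, f41f4fb}.
Reachable from 6eda680: {422c3bd, 6eda680, b0957aa, d8f9538}.
Only in f41f4fb's history (ahead): {f41f4fb} — 1.
Only in 6eda680's history (behind): {422c3bd, 6eda680, d8f9538} — 3.

1 ahead, 3 behind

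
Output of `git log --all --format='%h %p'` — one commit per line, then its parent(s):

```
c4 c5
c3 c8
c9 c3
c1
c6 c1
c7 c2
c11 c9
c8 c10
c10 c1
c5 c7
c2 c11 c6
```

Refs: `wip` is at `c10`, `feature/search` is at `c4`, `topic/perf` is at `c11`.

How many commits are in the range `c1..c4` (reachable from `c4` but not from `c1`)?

10

Reachable from c4: {c1, c10, c11, c2, c3, c4, c5, c6, c7, c8, c9}.
Reachable from c1: {c1}.
In c4's history but not c1's: {c10, c11, c2, c3, c4, c5, c6, c7, c8, c9} — 10 commits.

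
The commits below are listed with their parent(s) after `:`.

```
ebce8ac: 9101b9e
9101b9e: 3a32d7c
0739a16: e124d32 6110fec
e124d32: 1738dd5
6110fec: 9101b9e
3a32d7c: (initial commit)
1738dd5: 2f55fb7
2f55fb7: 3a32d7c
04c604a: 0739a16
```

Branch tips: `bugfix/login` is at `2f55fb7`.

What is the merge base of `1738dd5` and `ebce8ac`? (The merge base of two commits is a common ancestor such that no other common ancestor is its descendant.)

Ancestors of 1738dd5: {1738dd5, 2f55fb7, 3a32d7c}.
Ancestors of ebce8ac: {3a32d7c, 9101b9e, ebce8ac}.
Common ancestors: {3a32d7c}.
The only common ancestor is 3a32d7c, so it is the merge base.

3a32d7c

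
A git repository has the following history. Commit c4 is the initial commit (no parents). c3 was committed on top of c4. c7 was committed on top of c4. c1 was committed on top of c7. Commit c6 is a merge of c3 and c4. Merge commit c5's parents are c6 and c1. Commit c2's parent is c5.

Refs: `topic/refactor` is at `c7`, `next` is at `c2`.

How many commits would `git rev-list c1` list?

Walking parent pointers from c1: reachable set = {c1, c4, c7}.
That is 3 commits.

3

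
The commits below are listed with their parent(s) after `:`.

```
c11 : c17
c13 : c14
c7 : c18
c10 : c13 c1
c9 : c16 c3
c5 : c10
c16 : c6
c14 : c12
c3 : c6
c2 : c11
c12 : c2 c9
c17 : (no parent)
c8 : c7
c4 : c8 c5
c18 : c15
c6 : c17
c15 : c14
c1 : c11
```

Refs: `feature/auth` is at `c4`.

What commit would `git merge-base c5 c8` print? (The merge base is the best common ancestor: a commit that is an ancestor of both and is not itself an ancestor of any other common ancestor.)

Ancestors of c5: {c1, c10, c11, c12, c13, c14, c16, c17, c2, c3, c5, c6, c9}.
Ancestors of c8: {c11, c12, c14, c15, c16, c17, c18, c2, c3, c6, c7, c8, c9}.
Common ancestors: {c11, c12, c14, c16, c17, c2, c3, c6, c9}.
Among these, c14 is not an ancestor of any other common ancestor — it is the merge base.

c14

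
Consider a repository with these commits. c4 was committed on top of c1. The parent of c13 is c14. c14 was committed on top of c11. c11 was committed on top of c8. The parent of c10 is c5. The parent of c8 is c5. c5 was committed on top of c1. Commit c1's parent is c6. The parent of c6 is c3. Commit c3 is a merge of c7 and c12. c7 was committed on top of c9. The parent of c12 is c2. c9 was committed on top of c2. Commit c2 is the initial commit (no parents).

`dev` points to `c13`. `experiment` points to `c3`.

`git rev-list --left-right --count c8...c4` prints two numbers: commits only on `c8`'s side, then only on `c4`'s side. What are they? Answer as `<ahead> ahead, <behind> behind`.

2 ahead, 1 behind

Reachable from c8: {c1, c12, c2, c3, c5, c6, c7, c8, c9}.
Reachable from c4: {c1, c12, c2, c3, c4, c6, c7, c9}.
Only in c8's history (ahead): {c5, c8} — 2.
Only in c4's history (behind): {c4} — 1.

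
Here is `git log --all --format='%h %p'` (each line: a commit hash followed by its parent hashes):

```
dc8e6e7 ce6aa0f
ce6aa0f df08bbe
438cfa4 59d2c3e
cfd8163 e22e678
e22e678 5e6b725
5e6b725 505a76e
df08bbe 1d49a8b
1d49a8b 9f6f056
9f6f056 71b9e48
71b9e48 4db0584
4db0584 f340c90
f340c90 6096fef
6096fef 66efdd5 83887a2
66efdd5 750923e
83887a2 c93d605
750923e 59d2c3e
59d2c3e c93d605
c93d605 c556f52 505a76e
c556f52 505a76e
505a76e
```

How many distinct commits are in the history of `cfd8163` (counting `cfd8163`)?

4

Walking parent pointers from cfd8163: reachable set = {505a76e, 5e6b725, cfd8163, e22e678}.
That is 4 commits.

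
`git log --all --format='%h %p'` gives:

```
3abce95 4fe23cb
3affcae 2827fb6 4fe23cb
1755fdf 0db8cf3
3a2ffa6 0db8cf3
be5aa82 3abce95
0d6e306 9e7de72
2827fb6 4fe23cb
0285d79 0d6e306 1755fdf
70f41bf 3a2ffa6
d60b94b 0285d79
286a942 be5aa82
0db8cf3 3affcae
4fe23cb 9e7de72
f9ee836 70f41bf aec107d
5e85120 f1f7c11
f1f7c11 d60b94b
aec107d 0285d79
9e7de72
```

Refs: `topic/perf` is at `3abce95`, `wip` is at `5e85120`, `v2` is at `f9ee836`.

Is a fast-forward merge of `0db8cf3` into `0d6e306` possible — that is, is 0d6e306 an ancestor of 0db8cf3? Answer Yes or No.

No

A fast-forward from 0d6e306 to 0db8cf3 is possible iff 0d6e306 is an ancestor of 0db8cf3.
Ancestors of 0db8cf3: {0db8cf3, 2827fb6, 3affcae, 4fe23cb, 9e7de72}.
0d6e306 is not among them, so fast-forward is not possible.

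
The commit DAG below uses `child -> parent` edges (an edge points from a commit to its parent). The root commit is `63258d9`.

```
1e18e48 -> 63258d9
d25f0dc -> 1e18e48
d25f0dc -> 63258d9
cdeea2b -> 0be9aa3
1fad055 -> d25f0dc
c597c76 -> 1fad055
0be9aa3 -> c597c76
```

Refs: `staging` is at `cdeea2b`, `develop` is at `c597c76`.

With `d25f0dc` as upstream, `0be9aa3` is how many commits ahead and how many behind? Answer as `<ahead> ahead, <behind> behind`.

3 ahead, 0 behind

Reachable from 0be9aa3: {0be9aa3, 1e18e48, 1fad055, 63258d9, c597c76, d25f0dc}.
Reachable from d25f0dc: {1e18e48, 63258d9, d25f0dc}.
Only in 0be9aa3's history (ahead): {0be9aa3, 1fad055, c597c76} — 3.
Only in d25f0dc's history (behind): {} — 0.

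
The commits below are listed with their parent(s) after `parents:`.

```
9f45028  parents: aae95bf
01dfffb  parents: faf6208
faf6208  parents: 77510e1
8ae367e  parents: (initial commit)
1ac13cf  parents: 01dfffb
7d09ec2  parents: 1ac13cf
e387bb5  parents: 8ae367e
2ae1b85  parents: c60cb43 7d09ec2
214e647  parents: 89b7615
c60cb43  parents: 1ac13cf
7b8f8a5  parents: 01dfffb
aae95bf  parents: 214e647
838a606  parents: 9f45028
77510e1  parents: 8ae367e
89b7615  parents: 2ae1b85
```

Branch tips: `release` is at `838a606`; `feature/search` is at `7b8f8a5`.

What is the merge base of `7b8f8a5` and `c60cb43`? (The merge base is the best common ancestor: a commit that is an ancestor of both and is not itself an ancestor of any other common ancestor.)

01dfffb

Ancestors of 7b8f8a5: {01dfffb, 77510e1, 7b8f8a5, 8ae367e, faf6208}.
Ancestors of c60cb43: {01dfffb, 1ac13cf, 77510e1, 8ae367e, c60cb43, faf6208}.
Common ancestors: {01dfffb, 77510e1, 8ae367e, faf6208}.
Among these, 01dfffb is not an ancestor of any other common ancestor — it is the merge base.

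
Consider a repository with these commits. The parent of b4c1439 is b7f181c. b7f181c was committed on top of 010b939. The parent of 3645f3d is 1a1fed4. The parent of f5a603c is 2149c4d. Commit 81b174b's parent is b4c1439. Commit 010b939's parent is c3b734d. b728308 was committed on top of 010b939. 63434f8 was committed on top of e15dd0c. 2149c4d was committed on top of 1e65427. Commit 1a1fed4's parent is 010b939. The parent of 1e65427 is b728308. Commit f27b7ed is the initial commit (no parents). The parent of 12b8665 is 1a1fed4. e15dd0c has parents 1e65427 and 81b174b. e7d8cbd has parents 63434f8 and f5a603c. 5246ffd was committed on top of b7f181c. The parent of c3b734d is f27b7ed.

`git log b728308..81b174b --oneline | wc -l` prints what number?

3

Reachable from 81b174b: {010b939, 81b174b, b4c1439, b7f181c, c3b734d, f27b7ed}.
Reachable from b728308: {010b939, b728308, c3b734d, f27b7ed}.
In 81b174b's history but not b728308's: {81b174b, b4c1439, b7f181c} — 3 commits.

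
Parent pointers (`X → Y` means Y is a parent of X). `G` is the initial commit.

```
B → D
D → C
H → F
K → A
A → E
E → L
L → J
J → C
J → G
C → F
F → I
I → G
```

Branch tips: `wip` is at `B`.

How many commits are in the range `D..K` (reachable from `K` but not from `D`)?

Reachable from K: {A, C, E, F, G, I, J, K, L}.
Reachable from D: {C, D, F, G, I}.
In K's history but not D's: {A, E, J, K, L} — 5 commits.

5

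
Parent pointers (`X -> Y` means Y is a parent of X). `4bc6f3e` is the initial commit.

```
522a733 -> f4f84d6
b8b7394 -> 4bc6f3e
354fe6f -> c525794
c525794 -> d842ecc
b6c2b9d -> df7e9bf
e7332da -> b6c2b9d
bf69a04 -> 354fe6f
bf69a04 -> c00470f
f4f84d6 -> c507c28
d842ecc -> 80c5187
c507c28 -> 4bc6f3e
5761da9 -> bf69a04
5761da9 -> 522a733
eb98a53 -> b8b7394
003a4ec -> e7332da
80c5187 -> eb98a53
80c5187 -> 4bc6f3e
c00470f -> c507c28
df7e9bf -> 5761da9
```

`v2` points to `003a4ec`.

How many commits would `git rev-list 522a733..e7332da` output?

Reachable from e7332da: {354fe6f, 4bc6f3e, 522a733, 5761da9, 80c5187, b6c2b9d, b8b7394, bf69a04, c00470f, c507c28, c525794, d842ecc, df7e9bf, e7332da, eb98a53, f4f84d6}.
Reachable from 522a733: {4bc6f3e, 522a733, c507c28, f4f84d6}.
In e7332da's history but not 522a733's: {354fe6f, 5761da9, 80c5187, b6c2b9d, b8b7394, bf69a04, c00470f, c525794, d842ecc, df7e9bf, e7332da, eb98a53} — 12 commits.

12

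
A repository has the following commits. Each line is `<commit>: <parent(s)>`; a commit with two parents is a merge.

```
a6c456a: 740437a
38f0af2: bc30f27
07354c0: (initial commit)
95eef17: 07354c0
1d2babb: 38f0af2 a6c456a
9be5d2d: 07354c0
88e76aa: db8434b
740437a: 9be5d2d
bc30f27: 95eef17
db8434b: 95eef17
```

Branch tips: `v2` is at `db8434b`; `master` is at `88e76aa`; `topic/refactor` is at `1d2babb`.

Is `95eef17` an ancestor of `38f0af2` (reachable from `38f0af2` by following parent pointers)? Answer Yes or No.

Yes

Ancestors of 38f0af2 (commits reachable by following parents): {07354c0, 38f0af2, 95eef17, bc30f27}.
95eef17 is in that set, so it is an ancestor of 38f0af2.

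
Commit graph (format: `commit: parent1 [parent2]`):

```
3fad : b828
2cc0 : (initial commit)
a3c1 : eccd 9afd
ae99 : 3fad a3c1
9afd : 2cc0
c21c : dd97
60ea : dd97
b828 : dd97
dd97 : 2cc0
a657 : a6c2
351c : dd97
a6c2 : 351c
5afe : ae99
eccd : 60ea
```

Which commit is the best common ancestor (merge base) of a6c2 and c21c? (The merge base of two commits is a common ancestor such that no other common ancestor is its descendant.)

Ancestors of a6c2: {2cc0, 351c, a6c2, dd97}.
Ancestors of c21c: {2cc0, c21c, dd97}.
Common ancestors: {2cc0, dd97}.
Among these, dd97 is not an ancestor of any other common ancestor — it is the merge base.

dd97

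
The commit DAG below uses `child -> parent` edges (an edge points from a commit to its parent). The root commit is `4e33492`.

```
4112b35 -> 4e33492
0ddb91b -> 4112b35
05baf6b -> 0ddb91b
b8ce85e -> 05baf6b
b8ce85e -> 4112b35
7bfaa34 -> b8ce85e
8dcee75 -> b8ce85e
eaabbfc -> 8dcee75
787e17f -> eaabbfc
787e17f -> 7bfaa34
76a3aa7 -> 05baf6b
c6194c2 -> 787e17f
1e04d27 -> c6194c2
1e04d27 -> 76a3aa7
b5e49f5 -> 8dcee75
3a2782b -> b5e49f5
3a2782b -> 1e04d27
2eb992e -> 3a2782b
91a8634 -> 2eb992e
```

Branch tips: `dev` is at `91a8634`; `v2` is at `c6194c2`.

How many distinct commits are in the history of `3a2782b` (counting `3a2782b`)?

14

Walking parent pointers from 3a2782b: reachable set = {05baf6b, 0ddb91b, 1e04d27, 3a2782b, 4112b35, 4e33492, 76a3aa7, 787e17f, 7bfaa34, 8dcee75, b5e49f5, b8ce85e, c6194c2, eaabbfc}.
That is 14 commits.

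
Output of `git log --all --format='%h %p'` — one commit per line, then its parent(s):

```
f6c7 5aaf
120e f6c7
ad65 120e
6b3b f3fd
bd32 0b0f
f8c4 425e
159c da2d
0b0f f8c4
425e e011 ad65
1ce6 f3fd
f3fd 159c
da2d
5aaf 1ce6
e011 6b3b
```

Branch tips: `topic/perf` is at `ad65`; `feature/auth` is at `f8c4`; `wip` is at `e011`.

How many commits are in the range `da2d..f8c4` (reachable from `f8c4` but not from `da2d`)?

11

Reachable from f8c4: {120e, 159c, 1ce6, 425e, 5aaf, 6b3b, ad65, da2d, e011, f3fd, f6c7, f8c4}.
Reachable from da2d: {da2d}.
In f8c4's history but not da2d's: {120e, 159c, 1ce6, 425e, 5aaf, 6b3b, ad65, e011, f3fd, f6c7, f8c4} — 11 commits.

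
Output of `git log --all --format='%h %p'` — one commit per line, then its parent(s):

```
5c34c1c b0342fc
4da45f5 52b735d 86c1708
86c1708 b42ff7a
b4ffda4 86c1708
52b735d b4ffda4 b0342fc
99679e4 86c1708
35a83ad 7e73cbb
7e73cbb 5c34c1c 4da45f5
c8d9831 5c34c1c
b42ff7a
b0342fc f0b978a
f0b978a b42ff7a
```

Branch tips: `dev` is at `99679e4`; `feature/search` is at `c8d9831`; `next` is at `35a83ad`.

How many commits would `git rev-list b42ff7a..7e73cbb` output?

8

Reachable from 7e73cbb: {4da45f5, 52b735d, 5c34c1c, 7e73cbb, 86c1708, b0342fc, b42ff7a, b4ffda4, f0b978a}.
Reachable from b42ff7a: {b42ff7a}.
In 7e73cbb's history but not b42ff7a's: {4da45f5, 52b735d, 5c34c1c, 7e73cbb, 86c1708, b0342fc, b4ffda4, f0b978a} — 8 commits.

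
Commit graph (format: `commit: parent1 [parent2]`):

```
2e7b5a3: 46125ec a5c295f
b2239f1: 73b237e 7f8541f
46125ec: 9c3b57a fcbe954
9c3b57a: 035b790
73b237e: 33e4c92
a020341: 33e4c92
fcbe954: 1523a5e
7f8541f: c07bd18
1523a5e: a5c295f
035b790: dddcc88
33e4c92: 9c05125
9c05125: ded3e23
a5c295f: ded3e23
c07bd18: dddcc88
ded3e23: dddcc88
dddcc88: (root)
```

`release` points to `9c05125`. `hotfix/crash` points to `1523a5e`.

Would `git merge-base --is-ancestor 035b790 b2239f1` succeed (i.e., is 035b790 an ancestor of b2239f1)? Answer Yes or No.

No

Ancestors of b2239f1: {33e4c92, 73b237e, 7f8541f, 9c05125, b2239f1, c07bd18, dddcc88, ded3e23}.
035b790 is not in that set, so it is not an ancestor of b2239f1.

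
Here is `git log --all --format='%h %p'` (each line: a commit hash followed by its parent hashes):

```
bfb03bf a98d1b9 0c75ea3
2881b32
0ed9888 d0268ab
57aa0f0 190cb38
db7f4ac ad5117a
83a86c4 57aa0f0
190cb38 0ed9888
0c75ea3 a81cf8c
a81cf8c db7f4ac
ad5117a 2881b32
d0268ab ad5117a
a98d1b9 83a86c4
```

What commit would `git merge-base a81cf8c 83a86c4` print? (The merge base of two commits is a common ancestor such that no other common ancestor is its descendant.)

ad5117a

Ancestors of a81cf8c: {2881b32, a81cf8c, ad5117a, db7f4ac}.
Ancestors of 83a86c4: {0ed9888, 190cb38, 2881b32, 57aa0f0, 83a86c4, ad5117a, d0268ab}.
Common ancestors: {2881b32, ad5117a}.
Among these, ad5117a is not an ancestor of any other common ancestor — it is the merge base.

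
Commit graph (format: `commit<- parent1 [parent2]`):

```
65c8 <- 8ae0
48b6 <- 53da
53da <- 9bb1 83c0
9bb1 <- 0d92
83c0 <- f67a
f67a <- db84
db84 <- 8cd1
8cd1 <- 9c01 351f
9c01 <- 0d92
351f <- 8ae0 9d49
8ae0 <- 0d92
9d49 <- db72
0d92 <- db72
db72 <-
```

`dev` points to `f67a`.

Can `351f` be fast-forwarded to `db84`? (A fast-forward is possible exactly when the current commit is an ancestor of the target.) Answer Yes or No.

Yes

A fast-forward from 351f to db84 is possible iff 351f is an ancestor of db84.
Ancestors of db84: {0d92, 351f, 8ae0, 8cd1, 9c01, 9d49, db72, db84}.
351f is among them, so fast-forward is possible.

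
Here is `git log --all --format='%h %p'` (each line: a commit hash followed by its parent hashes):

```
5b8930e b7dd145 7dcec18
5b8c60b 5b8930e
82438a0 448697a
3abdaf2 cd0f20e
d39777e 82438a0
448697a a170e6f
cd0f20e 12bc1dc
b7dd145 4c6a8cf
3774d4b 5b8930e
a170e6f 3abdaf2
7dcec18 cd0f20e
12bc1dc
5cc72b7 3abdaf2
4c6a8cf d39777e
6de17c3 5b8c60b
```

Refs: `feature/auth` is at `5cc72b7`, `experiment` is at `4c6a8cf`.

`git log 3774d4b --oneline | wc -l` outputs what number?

12

Walking parent pointers from 3774d4b: reachable set = {12bc1dc, 3774d4b, 3abdaf2, 448697a, 4c6a8cf, 5b8930e, 7dcec18, 82438a0, a170e6f, b7dd145, cd0f20e, d39777e}.
That is 12 commits.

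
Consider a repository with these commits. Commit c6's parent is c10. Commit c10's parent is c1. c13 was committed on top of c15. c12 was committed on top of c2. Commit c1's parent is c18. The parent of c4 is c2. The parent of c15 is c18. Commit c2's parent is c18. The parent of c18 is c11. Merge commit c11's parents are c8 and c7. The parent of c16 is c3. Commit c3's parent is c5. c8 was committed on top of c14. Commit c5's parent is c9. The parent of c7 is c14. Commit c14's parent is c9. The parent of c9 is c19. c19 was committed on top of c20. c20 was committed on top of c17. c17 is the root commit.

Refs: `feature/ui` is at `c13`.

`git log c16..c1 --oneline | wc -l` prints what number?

Reachable from c1: {c1, c11, c14, c17, c18, c19, c20, c7, c8, c9}.
Reachable from c16: {c16, c17, c19, c20, c3, c5, c9}.
In c1's history but not c16's: {c1, c11, c14, c18, c7, c8} — 6 commits.

6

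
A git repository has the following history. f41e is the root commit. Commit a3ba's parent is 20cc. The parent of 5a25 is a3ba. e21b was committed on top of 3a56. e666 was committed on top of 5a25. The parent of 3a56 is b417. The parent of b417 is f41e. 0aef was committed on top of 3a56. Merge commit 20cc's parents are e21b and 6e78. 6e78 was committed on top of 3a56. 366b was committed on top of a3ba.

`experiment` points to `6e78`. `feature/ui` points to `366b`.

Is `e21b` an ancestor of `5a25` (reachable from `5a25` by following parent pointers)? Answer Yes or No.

Ancestors of 5a25 (commits reachable by following parents): {20cc, 3a56, 5a25, 6e78, a3ba, b417, e21b, f41e}.
e21b is in that set, so it is an ancestor of 5a25.

Yes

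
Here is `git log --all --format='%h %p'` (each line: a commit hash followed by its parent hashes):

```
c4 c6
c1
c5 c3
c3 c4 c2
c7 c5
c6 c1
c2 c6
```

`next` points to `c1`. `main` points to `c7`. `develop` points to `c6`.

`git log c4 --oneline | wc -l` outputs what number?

Walking parent pointers from c4: reachable set = {c1, c4, c6}.
That is 3 commits.

3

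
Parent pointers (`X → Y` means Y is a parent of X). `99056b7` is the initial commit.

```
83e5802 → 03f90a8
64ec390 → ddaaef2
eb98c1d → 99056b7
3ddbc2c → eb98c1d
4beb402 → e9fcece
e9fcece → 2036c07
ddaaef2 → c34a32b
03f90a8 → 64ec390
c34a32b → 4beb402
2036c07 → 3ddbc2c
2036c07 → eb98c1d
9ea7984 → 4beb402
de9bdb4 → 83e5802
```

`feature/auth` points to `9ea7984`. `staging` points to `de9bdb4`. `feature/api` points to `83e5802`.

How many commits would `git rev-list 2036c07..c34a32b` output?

3

Reachable from c34a32b: {2036c07, 3ddbc2c, 4beb402, 99056b7, c34a32b, e9fcece, eb98c1d}.
Reachable from 2036c07: {2036c07, 3ddbc2c, 99056b7, eb98c1d}.
In c34a32b's history but not 2036c07's: {4beb402, c34a32b, e9fcece} — 3 commits.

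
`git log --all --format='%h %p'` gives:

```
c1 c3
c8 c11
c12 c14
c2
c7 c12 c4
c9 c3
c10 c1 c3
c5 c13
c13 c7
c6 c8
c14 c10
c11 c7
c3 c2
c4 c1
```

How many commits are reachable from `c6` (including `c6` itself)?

Walking parent pointers from c6: reachable set = {c1, c10, c11, c12, c14, c2, c3, c4, c6, c7, c8}.
That is 11 commits.

11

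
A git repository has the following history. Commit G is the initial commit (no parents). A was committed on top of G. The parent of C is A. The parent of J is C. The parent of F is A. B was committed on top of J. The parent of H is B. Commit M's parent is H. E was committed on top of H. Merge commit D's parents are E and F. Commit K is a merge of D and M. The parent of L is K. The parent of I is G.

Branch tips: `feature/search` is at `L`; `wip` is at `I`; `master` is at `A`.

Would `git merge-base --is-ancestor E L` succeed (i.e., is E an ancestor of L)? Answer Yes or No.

Yes

Ancestors of L (commits reachable by following parents): {A, B, C, D, E, F, G, H, J, K, L, M}.
E is in that set, so it is an ancestor of L.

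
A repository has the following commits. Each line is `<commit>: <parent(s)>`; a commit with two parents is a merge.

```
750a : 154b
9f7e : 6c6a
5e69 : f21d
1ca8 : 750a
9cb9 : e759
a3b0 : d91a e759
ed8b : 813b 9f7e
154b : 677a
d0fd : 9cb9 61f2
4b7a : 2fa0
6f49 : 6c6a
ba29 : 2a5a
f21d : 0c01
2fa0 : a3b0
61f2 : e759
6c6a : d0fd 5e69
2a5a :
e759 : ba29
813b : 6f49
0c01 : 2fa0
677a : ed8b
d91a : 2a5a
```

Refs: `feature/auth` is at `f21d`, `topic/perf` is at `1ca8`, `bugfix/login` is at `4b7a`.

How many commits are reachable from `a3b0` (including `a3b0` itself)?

Walking parent pointers from a3b0: reachable set = {2a5a, a3b0, ba29, d91a, e759}.
That is 5 commits.

5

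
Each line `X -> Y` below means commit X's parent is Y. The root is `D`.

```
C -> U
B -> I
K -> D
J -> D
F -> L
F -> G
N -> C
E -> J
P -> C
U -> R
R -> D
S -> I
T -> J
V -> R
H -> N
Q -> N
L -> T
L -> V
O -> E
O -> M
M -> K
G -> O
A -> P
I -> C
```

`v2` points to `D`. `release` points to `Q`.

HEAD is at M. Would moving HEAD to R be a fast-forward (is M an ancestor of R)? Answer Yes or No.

No

A fast-forward from M to R is possible iff M is an ancestor of R.
Ancestors of R: {D, R}.
M is not among them, so fast-forward is not possible.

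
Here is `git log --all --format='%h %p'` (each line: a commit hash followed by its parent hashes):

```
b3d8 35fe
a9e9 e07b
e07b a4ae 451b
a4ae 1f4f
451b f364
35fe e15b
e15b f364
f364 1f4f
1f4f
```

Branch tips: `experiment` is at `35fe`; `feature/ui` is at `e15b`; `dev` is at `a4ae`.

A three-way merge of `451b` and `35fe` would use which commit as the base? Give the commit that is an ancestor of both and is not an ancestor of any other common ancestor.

Ancestors of 451b: {1f4f, 451b, f364}.
Ancestors of 35fe: {1f4f, 35fe, e15b, f364}.
Common ancestors: {1f4f, f364}.
Among these, f364 is not an ancestor of any other common ancestor — it is the merge base.

f364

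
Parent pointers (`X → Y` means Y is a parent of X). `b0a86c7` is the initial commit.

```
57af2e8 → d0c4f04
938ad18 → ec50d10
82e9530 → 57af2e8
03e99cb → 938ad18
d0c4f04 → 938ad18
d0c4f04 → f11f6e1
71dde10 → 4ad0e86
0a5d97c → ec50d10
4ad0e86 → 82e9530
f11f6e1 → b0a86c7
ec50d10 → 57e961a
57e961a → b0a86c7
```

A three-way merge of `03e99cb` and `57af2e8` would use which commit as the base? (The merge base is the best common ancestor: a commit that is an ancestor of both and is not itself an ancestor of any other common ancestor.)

938ad18

Ancestors of 03e99cb: {03e99cb, 57e961a, 938ad18, b0a86c7, ec50d10}.
Ancestors of 57af2e8: {57af2e8, 57e961a, 938ad18, b0a86c7, d0c4f04, ec50d10, f11f6e1}.
Common ancestors: {57e961a, 938ad18, b0a86c7, ec50d10}.
Among these, 938ad18 is not an ancestor of any other common ancestor — it is the merge base.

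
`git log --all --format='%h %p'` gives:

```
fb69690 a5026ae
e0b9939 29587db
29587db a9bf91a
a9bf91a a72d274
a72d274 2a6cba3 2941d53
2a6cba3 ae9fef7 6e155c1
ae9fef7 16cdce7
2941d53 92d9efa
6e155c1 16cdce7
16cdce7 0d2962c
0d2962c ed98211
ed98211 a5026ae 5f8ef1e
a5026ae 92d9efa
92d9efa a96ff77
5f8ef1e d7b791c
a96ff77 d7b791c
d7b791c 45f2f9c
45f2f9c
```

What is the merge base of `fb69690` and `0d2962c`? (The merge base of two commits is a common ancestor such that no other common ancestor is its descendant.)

Ancestors of fb69690: {45f2f9c, 92d9efa, a5026ae, a96ff77, d7b791c, fb69690}.
Ancestors of 0d2962c: {0d2962c, 45f2f9c, 5f8ef1e, 92d9efa, a5026ae, a96ff77, d7b791c, ed98211}.
Common ancestors: {45f2f9c, 92d9efa, a5026ae, a96ff77, d7b791c}.
Among these, a5026ae is not an ancestor of any other common ancestor — it is the merge base.

a5026ae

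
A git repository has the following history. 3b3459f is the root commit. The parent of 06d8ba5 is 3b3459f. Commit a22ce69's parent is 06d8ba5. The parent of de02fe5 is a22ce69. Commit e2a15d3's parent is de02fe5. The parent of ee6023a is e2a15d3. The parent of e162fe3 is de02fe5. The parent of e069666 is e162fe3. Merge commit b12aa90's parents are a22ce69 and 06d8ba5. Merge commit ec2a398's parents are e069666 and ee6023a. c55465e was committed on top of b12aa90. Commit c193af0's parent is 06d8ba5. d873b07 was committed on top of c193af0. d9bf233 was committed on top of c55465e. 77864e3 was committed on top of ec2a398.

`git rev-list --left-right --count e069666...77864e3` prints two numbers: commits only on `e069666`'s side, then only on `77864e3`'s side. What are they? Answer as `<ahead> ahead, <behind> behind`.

0 ahead, 4 behind

Reachable from e069666: {06d8ba5, 3b3459f, a22ce69, de02fe5, e069666, e162fe3}.
Reachable from 77864e3: {06d8ba5, 3b3459f, 77864e3, a22ce69, de02fe5, e069666, e162fe3, e2a15d3, ec2a398, ee6023a}.
Only in e069666's history (ahead): {} — 0.
Only in 77864e3's history (behind): {77864e3, e2a15d3, ec2a398, ee6023a} — 4.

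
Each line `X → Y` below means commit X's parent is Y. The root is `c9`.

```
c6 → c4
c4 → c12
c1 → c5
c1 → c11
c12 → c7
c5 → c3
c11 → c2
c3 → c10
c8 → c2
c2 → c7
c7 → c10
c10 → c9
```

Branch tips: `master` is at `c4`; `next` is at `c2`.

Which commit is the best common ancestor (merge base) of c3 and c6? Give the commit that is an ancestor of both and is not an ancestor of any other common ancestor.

c10

Ancestors of c3: {c10, c3, c9}.
Ancestors of c6: {c10, c12, c4, c6, c7, c9}.
Common ancestors: {c10, c9}.
Among these, c10 is not an ancestor of any other common ancestor — it is the merge base.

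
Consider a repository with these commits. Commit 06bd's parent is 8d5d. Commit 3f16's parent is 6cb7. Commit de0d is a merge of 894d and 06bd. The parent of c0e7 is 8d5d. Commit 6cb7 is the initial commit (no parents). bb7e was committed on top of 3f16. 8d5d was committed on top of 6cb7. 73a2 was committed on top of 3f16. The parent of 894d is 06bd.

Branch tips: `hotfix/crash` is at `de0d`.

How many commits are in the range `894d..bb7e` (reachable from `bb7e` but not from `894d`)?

Reachable from bb7e: {3f16, 6cb7, bb7e}.
Reachable from 894d: {06bd, 6cb7, 894d, 8d5d}.
In bb7e's history but not 894d's: {3f16, bb7e} — 2 commits.

2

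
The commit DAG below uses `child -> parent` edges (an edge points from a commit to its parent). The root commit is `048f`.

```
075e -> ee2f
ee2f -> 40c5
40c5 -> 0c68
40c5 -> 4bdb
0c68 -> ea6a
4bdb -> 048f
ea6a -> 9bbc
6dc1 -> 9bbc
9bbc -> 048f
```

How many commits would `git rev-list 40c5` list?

Walking parent pointers from 40c5: reachable set = {048f, 0c68, 40c5, 4bdb, 9bbc, ea6a}.
That is 6 commits.

6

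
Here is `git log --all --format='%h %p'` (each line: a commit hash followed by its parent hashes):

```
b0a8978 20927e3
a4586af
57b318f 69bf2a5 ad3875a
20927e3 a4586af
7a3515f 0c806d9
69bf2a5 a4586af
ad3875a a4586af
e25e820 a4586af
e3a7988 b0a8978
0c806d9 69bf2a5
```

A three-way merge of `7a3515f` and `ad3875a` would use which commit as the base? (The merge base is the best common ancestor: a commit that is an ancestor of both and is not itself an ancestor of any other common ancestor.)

a4586af

Ancestors of 7a3515f: {0c806d9, 69bf2a5, 7a3515f, a4586af}.
Ancestors of ad3875a: {a4586af, ad3875a}.
Common ancestors: {a4586af}.
The only common ancestor is a4586af, so it is the merge base.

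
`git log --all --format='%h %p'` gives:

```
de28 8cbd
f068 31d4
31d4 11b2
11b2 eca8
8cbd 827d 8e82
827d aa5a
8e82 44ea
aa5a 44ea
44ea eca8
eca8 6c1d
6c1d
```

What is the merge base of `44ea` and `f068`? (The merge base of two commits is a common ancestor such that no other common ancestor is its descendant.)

eca8

Ancestors of 44ea: {44ea, 6c1d, eca8}.
Ancestors of f068: {11b2, 31d4, 6c1d, eca8, f068}.
Common ancestors: {6c1d, eca8}.
Among these, eca8 is not an ancestor of any other common ancestor — it is the merge base.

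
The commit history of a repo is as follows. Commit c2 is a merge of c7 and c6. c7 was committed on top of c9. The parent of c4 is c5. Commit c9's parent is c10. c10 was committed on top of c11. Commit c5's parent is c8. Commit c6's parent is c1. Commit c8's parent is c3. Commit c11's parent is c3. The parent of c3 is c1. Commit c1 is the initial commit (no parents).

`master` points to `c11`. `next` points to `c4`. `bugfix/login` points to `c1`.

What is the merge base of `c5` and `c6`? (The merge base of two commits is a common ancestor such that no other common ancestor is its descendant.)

c1

Ancestors of c5: {c1, c3, c5, c8}.
Ancestors of c6: {c1, c6}.
Common ancestors: {c1}.
The only common ancestor is c1, so it is the merge base.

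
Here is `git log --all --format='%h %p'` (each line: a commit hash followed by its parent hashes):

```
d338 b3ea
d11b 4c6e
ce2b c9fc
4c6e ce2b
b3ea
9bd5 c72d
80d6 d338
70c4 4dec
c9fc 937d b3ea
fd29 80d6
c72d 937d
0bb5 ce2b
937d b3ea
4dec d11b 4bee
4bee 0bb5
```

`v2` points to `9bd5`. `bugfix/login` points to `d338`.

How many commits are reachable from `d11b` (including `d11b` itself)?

Walking parent pointers from d11b: reachable set = {4c6e, 937d, b3ea, c9fc, ce2b, d11b}.
That is 6 commits.

6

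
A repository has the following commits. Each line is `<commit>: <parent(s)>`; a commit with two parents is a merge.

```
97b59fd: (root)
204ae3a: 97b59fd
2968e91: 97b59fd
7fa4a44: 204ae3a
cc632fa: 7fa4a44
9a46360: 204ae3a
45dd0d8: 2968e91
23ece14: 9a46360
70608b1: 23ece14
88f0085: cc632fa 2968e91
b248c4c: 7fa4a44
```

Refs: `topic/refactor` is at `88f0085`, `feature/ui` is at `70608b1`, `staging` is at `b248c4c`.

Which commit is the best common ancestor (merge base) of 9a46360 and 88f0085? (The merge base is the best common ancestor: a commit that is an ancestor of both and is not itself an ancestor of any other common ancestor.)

204ae3a

Ancestors of 9a46360: {204ae3a, 97b59fd, 9a46360}.
Ancestors of 88f0085: {204ae3a, 2968e91, 7fa4a44, 88f0085, 97b59fd, cc632fa}.
Common ancestors: {204ae3a, 97b59fd}.
Among these, 204ae3a is not an ancestor of any other common ancestor — it is the merge base.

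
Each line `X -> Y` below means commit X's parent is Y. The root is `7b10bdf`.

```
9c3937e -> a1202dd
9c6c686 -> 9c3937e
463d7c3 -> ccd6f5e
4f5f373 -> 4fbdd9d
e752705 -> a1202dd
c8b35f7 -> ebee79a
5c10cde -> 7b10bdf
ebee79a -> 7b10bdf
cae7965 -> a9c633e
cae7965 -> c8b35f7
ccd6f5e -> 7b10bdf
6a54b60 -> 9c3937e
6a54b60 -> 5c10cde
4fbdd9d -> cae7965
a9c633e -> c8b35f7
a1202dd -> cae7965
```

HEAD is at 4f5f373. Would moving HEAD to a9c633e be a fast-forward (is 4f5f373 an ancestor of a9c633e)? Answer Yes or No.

A fast-forward from 4f5f373 to a9c633e is possible iff 4f5f373 is an ancestor of a9c633e.
Ancestors of a9c633e: {7b10bdf, a9c633e, c8b35f7, ebee79a}.
4f5f373 is not among them, so fast-forward is not possible.

No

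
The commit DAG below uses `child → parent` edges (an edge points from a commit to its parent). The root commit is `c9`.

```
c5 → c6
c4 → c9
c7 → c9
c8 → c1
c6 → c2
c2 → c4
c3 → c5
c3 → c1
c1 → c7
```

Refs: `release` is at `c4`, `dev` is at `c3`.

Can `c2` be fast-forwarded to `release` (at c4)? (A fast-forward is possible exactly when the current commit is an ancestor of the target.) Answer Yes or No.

A fast-forward from c2 to c4 is possible iff c2 is an ancestor of c4.
Ancestors of c4: {c4, c9}.
c2 is not among them, so fast-forward is not possible.

No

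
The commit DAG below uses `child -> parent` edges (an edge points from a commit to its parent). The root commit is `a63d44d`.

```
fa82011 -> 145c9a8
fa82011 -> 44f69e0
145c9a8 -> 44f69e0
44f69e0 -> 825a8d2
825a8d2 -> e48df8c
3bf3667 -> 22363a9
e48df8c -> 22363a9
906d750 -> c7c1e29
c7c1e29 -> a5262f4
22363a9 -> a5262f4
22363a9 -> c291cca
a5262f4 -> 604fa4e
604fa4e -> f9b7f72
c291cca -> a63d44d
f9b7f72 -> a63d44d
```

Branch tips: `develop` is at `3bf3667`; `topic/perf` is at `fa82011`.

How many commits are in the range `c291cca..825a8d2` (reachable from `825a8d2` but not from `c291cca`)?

6

Reachable from 825a8d2: {22363a9, 604fa4e, 825a8d2, a5262f4, a63d44d, c291cca, e48df8c, f9b7f72}.
Reachable from c291cca: {a63d44d, c291cca}.
In 825a8d2's history but not c291cca's: {22363a9, 604fa4e, 825a8d2, a5262f4, e48df8c, f9b7f72} — 6 commits.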